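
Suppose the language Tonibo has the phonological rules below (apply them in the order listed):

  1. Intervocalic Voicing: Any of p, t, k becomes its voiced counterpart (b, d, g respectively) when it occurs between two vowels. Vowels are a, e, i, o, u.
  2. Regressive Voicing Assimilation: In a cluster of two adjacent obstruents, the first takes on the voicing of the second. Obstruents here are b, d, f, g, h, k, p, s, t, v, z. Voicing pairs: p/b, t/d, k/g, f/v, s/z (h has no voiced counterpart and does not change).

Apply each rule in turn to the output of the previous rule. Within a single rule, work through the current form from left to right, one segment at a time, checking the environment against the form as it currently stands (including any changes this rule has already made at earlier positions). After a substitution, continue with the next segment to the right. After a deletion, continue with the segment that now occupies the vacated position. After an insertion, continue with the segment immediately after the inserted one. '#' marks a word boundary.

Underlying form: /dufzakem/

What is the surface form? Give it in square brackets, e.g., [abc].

[duvzagem]

1 Intervocalic Voicing: [dufzakem] → [dufzagem]
2 Regressive Voicing Assimilation: [dufzagem] → [duvzagem]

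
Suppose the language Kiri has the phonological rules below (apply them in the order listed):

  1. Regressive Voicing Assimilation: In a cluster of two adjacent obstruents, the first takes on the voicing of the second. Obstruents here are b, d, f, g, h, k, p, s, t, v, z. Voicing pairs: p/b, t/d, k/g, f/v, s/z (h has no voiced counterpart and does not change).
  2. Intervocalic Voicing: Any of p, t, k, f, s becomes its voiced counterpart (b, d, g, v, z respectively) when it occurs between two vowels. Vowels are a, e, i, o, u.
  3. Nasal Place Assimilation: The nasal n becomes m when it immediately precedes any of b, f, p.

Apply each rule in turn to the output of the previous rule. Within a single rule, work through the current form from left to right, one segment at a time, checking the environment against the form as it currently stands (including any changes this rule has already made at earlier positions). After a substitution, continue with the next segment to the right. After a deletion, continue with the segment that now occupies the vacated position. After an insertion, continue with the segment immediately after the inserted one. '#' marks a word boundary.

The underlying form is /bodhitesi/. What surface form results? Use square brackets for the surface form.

[bothidezi]

1 Regressive Voicing Assimilation: [bodhitesi] → [bothitesi]
2 Intervocalic Voicing: [bothitesi] → [bothidezi]
3 Nasal Place Assimilation: no change — [bothidezi]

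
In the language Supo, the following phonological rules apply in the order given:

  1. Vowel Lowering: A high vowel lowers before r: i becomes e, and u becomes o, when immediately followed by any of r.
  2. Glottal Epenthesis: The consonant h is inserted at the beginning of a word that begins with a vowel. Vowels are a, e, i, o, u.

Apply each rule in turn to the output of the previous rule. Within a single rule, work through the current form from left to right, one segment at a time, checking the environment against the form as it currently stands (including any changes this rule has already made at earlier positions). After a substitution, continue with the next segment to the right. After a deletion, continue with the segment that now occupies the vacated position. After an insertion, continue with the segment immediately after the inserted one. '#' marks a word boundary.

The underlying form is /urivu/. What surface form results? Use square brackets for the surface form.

1 Vowel Lowering: [urivu] → [orivu]
2 Glottal Epenthesis: [orivu] → [horivu]

[horivu]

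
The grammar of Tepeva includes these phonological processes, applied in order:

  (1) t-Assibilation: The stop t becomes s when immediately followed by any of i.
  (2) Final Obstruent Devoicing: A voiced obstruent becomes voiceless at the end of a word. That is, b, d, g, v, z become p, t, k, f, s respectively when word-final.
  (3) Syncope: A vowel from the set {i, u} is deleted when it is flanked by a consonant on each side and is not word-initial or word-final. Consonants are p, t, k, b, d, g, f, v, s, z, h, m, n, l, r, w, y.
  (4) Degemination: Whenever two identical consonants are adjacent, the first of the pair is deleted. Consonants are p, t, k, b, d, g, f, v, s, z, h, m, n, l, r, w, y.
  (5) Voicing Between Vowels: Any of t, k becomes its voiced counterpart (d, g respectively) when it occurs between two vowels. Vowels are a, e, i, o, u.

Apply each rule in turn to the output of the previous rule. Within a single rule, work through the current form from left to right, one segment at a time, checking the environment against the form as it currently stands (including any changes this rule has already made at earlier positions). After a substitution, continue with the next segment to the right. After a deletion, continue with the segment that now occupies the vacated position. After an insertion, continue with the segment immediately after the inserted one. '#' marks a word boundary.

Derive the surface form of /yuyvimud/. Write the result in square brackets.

[yvmt]

(1) t-Assibilation: no change — [yuyvimud]
(2) Final Obstruent Devoicing: [yuyvimud] → [yuyvimut]
(3) Syncope: [yuyvimut] → [yyvmt]
(4) Degemination: [yyvmt] → [yvmt]
(5) Voicing Between Vowels: no change — [yvmt]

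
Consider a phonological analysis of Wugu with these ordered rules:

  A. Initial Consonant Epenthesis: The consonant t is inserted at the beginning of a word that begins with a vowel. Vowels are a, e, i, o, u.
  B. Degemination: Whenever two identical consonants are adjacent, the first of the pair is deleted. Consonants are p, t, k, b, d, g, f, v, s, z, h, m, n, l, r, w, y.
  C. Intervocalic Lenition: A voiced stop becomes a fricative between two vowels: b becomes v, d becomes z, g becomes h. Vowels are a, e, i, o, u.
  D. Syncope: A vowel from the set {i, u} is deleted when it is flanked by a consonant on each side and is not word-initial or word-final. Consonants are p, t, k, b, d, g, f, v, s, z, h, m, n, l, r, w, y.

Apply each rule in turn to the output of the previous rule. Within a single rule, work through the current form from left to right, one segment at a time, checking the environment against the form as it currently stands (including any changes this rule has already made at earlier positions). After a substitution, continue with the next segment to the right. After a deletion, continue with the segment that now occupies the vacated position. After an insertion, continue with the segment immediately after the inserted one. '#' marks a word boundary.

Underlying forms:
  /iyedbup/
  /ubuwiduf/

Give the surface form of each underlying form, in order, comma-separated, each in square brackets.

/iyedbup/:
  A Initial Consonant Epenthesis: [iyedbup] → [tiyedbup]
  B Degemination: no change — [tiyedbup]
  C Intervocalic Lenition: no change — [tiyedbup]
  D Syncope: [tiyedbup] → [tyedbp]
/ubuwiduf/:
  A Initial Consonant Epenthesis: [ubuwiduf] → [tubuwiduf]
  B Degemination: no change — [tubuwiduf]
  C Intervocalic Lenition: [tubuwiduf] → [tuvuwizuf]
  D Syncope: [tuvuwizuf] → [tvwzf]

[tyedbp], [tvwzf]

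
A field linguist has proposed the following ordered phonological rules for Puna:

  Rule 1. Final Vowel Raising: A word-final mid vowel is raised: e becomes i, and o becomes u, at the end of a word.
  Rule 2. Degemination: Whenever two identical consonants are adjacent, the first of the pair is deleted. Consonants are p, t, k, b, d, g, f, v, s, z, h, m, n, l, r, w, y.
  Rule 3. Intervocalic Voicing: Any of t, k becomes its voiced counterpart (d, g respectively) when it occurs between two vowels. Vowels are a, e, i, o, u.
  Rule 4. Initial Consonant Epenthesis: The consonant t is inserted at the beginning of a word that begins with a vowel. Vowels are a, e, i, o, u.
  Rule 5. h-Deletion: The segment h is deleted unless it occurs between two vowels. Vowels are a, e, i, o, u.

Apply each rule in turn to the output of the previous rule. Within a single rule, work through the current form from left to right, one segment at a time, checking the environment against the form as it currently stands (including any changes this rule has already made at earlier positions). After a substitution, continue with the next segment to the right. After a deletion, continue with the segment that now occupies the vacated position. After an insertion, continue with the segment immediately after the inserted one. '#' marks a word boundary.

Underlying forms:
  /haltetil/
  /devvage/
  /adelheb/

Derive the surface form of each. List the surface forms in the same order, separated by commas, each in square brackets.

[altedil], [devagi], [tadeleb]

/haltetil/:
  Rule 1 Final Vowel Raising: no change — [haltetil]
  Rule 2 Degemination: no change — [haltetil]
  Rule 3 Intervocalic Voicing: [haltetil] → [haltedil]
  Rule 4 Initial Consonant Epenthesis: no change — [haltedil]
  Rule 5 h-Deletion: [haltedil] → [altedil]
/devvage/:
  Rule 1 Final Vowel Raising: [devvage] → [devvagi]
  Rule 2 Degemination: [devvagi] → [devagi]
  Rule 3 Intervocalic Voicing: no change — [devagi]
  Rule 4 Initial Consonant Epenthesis: no change — [devagi]
  Rule 5 h-Deletion: no change — [devagi]
/adelheb/:
  Rule 1 Final Vowel Raising: no change — [adelheb]
  Rule 2 Degemination: no change — [adelheb]
  Rule 3 Intervocalic Voicing: no change — [adelheb]
  Rule 4 Initial Consonant Epenthesis: [adelheb] → [tadelheb]
  Rule 5 h-Deletion: [tadelheb] → [tadeleb]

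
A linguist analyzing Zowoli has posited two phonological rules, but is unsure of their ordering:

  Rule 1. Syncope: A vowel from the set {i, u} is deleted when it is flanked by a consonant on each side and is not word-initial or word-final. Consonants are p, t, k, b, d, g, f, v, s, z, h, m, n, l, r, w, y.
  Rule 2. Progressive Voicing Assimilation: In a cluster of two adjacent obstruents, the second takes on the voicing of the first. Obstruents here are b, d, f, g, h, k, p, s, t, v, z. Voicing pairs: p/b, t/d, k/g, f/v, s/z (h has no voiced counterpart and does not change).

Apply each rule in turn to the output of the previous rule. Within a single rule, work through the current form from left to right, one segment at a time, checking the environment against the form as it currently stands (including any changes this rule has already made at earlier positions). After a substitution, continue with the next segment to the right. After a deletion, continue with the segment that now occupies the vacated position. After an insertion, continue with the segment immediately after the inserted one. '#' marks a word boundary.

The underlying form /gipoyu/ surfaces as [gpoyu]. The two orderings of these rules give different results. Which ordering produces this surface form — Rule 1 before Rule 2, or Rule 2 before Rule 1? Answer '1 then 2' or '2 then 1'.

2 then 1

Order 1 then 2:
  1 Syncope: [gipoyu] → [gpoyu]
  2 Progressive Voicing Assimilation: [gpoyu] → [gboyu]
  result: [gboyu]
Order 2 then 1:
  2 Progressive Voicing Assimilation: no change — [gipoyu]
  1 Syncope: [gipoyu] → [gpoyu]
  result: [gpoyu]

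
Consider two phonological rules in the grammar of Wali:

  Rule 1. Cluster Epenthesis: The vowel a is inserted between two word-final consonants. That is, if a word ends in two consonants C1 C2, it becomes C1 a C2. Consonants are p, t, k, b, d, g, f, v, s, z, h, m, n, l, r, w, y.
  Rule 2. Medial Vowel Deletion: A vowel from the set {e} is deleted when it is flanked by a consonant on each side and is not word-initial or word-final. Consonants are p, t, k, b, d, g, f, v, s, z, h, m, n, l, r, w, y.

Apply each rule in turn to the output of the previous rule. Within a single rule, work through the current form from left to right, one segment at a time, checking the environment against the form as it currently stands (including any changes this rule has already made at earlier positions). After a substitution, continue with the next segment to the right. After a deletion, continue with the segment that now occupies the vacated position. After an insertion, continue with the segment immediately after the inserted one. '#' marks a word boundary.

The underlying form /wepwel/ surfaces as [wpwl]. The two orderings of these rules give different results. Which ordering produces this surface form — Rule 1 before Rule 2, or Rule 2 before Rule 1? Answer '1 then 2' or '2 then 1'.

Order 1 then 2:
  1 Cluster Epenthesis: no change — [wepwel]
  2 Medial Vowel Deletion: [wepwel] → [wpwl]
  result: [wpwl]
Order 2 then 1:
  2 Medial Vowel Deletion: [wepwel] → [wpwl]
  1 Cluster Epenthesis: [wpwl] → [wpwal]
  result: [wpwal]

1 then 2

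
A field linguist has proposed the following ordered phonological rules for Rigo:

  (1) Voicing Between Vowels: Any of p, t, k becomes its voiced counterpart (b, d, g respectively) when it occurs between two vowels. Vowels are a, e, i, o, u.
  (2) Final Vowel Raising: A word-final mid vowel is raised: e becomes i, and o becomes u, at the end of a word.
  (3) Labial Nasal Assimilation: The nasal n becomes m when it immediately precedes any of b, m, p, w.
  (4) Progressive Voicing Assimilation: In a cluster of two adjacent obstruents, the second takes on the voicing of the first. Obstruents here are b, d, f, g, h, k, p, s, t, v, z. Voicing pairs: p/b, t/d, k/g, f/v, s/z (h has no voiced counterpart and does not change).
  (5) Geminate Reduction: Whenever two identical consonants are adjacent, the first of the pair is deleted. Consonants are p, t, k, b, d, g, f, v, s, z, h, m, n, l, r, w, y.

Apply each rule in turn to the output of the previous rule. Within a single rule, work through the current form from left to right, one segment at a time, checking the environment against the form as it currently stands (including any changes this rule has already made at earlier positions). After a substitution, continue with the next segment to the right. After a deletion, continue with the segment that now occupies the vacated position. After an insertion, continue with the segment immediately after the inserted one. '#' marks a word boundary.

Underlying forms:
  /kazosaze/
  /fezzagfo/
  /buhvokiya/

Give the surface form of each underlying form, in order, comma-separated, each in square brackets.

[kazosazi], [fezagvu], [buhfogiya]

/kazosaze/:
  (1) Voicing Between Vowels: no change — [kazosaze]
  (2) Final Vowel Raising: [kazosaze] → [kazosazi]
  (3) Labial Nasal Assimilation: no change — [kazosazi]
  (4) Progressive Voicing Assimilation: no change — [kazosazi]
  (5) Geminate Reduction: no change — [kazosazi]
/fezzagfo/:
  (1) Voicing Between Vowels: no change — [fezzagfo]
  (2) Final Vowel Raising: [fezzagfo] → [fezzagfu]
  (3) Labial Nasal Assimilation: no change — [fezzagfu]
  (4) Progressive Voicing Assimilation: [fezzagfu] → [fezzagvu]
  (5) Geminate Reduction: [fezzagvu] → [fezagvu]
/buhvokiya/:
  (1) Voicing Between Vowels: [buhvokiya] → [buhvogiya]
  (2) Final Vowel Raising: no change — [buhvogiya]
  (3) Labial Nasal Assimilation: no change — [buhvogiya]
  (4) Progressive Voicing Assimilation: [buhvogiya] → [buhfogiya]
  (5) Geminate Reduction: no change — [buhfogiya]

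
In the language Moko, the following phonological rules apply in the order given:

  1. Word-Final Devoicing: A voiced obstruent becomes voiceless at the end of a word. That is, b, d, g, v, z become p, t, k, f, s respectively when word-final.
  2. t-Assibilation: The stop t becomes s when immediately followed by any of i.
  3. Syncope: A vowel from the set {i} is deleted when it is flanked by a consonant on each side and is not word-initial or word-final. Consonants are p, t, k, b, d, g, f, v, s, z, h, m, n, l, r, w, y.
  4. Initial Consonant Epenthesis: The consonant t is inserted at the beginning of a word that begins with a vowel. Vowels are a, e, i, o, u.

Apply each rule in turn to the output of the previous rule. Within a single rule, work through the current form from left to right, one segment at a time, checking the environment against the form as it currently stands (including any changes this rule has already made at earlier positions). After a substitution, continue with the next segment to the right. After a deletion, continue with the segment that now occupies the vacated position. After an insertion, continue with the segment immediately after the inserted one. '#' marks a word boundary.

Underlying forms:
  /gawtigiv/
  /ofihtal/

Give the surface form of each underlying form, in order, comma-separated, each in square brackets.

[gawsgf], [tofhtal]

/gawtigiv/:
  1 Word-Final Devoicing: [gawtigiv] → [gawtigif]
  2 t-Assibilation: [gawtigif] → [gawsigif]
  3 Syncope: [gawsigif] → [gawsgf]
  4 Initial Consonant Epenthesis: no change — [gawsgf]
/ofihtal/:
  1 Word-Final Devoicing: no change — [ofihtal]
  2 t-Assibilation: no change — [ofihtal]
  3 Syncope: [ofihtal] → [ofhtal]
  4 Initial Consonant Epenthesis: [ofhtal] → [tofhtal]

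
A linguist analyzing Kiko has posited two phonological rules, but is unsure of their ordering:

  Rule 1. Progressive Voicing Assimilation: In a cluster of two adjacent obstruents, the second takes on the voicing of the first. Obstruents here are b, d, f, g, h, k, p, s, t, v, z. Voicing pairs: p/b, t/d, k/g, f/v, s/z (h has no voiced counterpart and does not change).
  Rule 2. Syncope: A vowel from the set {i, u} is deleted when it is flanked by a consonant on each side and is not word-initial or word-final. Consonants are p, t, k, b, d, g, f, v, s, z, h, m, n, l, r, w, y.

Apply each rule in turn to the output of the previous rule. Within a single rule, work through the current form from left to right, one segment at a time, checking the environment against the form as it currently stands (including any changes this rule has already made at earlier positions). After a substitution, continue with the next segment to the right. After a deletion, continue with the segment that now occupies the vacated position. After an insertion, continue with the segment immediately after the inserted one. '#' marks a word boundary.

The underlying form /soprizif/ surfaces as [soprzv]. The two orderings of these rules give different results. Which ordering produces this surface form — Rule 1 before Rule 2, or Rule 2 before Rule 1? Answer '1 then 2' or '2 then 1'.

2 then 1

Order 1 then 2:
  1 Progressive Voicing Assimilation: no change — [soprizif]
  2 Syncope: [soprizif] → [soprzf]
  result: [soprzf]
Order 2 then 1:
  2 Syncope: [soprizif] → [soprzf]
  1 Progressive Voicing Assimilation: [soprzf] → [soprzv]
  result: [soprzv]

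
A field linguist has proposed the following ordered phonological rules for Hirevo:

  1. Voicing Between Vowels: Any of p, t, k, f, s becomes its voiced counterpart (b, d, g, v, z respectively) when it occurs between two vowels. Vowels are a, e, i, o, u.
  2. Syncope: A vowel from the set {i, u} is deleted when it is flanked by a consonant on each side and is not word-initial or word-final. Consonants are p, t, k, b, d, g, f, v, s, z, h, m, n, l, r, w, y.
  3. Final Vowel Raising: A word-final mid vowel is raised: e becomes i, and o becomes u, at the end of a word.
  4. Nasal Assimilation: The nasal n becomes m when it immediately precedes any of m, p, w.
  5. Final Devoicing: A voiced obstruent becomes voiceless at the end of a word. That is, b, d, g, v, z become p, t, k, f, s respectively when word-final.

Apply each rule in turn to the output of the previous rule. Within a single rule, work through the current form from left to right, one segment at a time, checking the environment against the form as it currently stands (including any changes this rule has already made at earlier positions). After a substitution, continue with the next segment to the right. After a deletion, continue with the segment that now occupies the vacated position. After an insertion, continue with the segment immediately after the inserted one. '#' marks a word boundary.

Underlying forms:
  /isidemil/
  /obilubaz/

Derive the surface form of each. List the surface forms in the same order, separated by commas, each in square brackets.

/isidemil/:
  1 Voicing Between Vowels: [isidemil] → [izidemil]
  2 Syncope: [izidemil] → [izdeml]
  3 Final Vowel Raising: no change — [izdeml]
  4 Nasal Assimilation: no change — [izdeml]
  5 Final Devoicing: no change — [izdeml]
/obilubaz/:
  1 Voicing Between Vowels: no change — [obilubaz]
  2 Syncope: [obilubaz] → [oblbaz]
  3 Final Vowel Raising: no change — [oblbaz]
  4 Nasal Assimilation: no change — [oblbaz]
  5 Final Devoicing: [oblbaz] → [oblbas]

[izdeml], [oblbas]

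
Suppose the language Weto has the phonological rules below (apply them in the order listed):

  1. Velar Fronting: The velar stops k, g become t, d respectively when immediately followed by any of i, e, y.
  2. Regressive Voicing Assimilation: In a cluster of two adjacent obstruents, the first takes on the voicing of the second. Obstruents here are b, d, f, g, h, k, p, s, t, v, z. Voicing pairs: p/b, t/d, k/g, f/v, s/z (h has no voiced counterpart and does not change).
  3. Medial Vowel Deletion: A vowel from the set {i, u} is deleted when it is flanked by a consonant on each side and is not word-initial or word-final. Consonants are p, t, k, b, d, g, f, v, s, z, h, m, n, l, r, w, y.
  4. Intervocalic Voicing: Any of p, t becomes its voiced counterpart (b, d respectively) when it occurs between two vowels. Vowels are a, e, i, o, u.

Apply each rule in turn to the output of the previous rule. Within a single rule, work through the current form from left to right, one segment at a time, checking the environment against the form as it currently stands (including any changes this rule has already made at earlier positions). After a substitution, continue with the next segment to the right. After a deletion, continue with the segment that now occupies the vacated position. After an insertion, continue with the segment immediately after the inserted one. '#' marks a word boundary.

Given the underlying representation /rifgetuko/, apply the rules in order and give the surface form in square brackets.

1 Velar Fronting: [rifgetuko] → [rifdetuko]
2 Regressive Voicing Assimilation: [rifdetuko] → [rivdetuko]
3 Medial Vowel Deletion: [rivdetuko] → [rvdetko]
4 Intervocalic Voicing: no change — [rvdetko]

[rvdetko]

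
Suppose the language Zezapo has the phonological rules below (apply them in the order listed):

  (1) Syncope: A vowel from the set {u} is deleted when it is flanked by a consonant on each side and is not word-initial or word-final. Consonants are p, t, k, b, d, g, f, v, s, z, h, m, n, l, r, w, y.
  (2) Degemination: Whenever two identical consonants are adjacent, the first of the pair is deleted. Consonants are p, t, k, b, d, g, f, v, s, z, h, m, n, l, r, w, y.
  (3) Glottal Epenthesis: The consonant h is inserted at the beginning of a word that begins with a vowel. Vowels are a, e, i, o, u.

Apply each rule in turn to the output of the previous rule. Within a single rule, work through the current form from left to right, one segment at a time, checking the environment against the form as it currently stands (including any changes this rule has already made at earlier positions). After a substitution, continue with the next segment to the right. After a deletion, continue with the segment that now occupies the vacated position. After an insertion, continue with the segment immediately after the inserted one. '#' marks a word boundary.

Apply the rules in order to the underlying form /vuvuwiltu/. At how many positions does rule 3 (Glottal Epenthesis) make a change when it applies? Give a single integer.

(1) Syncope: [vuvuwiltu] → [vvwiltu]
(2) Degemination: [vvwiltu] → [vwiltu]
(3) Glottal Epenthesis: no change — [vwiltu]
Rule 3 changed 0 position(s).

0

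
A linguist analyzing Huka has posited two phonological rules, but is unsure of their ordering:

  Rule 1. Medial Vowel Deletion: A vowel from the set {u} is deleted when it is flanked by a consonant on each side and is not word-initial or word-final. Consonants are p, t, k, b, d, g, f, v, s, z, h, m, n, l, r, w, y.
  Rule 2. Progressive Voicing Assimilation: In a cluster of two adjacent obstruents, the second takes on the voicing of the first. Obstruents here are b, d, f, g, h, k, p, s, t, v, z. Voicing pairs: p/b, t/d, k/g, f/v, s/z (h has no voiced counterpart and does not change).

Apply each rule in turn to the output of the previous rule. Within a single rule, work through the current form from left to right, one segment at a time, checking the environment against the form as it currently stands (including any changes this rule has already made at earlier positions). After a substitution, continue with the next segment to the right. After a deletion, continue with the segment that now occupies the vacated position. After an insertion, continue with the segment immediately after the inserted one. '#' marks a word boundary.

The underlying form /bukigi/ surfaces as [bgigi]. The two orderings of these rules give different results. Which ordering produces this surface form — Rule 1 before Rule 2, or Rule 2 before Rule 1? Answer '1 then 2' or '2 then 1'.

Order 1 then 2:
  1 Medial Vowel Deletion: [bukigi] → [bkigi]
  2 Progressive Voicing Assimilation: [bkigi] → [bgigi]
  result: [bgigi]
Order 2 then 1:
  2 Progressive Voicing Assimilation: no change — [bukigi]
  1 Medial Vowel Deletion: [bukigi] → [bkigi]
  result: [bkigi]

1 then 2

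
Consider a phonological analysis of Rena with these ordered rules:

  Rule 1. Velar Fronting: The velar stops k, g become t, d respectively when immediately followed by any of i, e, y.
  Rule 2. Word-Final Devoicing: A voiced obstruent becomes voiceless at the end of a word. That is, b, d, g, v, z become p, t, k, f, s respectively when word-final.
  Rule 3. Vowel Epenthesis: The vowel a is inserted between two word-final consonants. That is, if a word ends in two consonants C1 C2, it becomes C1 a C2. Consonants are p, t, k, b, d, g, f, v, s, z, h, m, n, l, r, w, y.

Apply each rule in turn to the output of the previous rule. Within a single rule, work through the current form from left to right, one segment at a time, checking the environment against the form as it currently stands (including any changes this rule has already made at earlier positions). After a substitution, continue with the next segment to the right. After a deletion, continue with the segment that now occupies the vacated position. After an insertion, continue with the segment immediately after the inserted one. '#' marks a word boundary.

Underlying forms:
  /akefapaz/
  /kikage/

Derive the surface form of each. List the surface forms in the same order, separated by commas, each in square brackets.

[atefapas], [tikade]

/akefapaz/:
  Rule 1 Velar Fronting: [akefapaz] → [atefapaz]
  Rule 2 Word-Final Devoicing: [atefapaz] → [atefapas]
  Rule 3 Vowel Epenthesis: no change — [atefapas]
/kikage/:
  Rule 1 Velar Fronting: [kikage] → [tikade]
  Rule 2 Word-Final Devoicing: no change — [tikade]
  Rule 3 Vowel Epenthesis: no change — [tikade]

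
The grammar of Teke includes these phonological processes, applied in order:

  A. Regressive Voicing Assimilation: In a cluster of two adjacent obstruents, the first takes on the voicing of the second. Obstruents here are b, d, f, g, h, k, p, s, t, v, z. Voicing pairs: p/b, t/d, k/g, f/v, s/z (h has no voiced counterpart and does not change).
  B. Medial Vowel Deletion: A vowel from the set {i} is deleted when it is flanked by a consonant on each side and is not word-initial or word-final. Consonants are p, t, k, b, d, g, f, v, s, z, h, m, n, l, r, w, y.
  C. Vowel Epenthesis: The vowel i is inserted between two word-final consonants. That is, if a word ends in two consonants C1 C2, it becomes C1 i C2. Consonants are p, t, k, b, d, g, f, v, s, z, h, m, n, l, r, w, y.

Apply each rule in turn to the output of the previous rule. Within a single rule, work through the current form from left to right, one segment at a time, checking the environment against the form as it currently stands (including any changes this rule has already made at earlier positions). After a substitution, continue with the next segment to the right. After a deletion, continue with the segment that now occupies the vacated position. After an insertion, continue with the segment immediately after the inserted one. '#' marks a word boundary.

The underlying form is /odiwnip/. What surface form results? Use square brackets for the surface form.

A Regressive Voicing Assimilation: no change — [odiwnip]
B Medial Vowel Deletion: [odiwnip] → [odwnp]
C Vowel Epenthesis: [odwnp] → [odwnip]

[odwnip]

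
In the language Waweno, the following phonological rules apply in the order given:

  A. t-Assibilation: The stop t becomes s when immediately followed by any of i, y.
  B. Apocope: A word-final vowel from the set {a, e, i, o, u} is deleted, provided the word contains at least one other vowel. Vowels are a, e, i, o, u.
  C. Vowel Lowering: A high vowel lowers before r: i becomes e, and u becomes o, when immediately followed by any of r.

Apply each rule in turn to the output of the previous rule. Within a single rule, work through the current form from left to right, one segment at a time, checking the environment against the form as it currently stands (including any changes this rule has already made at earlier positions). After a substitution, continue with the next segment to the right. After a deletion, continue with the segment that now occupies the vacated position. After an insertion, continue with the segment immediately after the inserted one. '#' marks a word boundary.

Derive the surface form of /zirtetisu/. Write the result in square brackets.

A t-Assibilation: [zirtetisu] → [zirtesisu]
B Apocope: [zirtesisu] → [zirtesis]
C Vowel Lowering: [zirtesis] → [zertesis]

[zertesis]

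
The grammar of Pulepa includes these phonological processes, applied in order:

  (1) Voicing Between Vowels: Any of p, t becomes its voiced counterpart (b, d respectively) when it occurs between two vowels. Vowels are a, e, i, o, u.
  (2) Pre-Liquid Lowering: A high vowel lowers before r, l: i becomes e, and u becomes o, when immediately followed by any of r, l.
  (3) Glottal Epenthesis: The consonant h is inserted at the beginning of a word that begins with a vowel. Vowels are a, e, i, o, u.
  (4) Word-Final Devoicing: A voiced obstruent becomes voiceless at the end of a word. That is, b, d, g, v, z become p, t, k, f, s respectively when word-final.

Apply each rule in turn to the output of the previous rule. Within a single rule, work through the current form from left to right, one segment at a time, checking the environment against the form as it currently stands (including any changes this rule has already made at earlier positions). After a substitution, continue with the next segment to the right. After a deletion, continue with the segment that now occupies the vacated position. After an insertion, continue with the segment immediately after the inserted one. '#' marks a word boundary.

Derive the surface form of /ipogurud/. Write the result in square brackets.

[hibogorut]

(1) Voicing Between Vowels: [ipogurud] → [ibogurud]
(2) Pre-Liquid Lowering: [ibogurud] → [ibogorud]
(3) Glottal Epenthesis: [ibogorud] → [hibogorud]
(4) Word-Final Devoicing: [hibogorud] → [hibogorut]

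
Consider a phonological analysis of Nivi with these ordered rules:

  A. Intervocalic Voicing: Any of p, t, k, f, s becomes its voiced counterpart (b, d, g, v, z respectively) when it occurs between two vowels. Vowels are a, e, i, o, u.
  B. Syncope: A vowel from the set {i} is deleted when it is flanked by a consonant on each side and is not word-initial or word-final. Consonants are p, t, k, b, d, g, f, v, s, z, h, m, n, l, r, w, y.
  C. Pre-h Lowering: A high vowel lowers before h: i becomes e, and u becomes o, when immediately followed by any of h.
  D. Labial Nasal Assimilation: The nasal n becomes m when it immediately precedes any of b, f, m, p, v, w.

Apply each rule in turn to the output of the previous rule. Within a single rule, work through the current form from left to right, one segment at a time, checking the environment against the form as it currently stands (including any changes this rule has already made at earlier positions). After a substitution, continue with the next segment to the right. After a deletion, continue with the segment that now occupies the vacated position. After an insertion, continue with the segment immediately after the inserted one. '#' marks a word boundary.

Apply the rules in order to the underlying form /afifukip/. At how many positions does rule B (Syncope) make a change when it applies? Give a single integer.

A Intervocalic Voicing: [afifukip] → [avivugip]
B Syncope: [avivugip] → [avvugp]
C Pre-h Lowering: no change — [avvugp]
D Labial Nasal Assimilation: no change — [avvugp]
Rule B changed 2 position(s).

2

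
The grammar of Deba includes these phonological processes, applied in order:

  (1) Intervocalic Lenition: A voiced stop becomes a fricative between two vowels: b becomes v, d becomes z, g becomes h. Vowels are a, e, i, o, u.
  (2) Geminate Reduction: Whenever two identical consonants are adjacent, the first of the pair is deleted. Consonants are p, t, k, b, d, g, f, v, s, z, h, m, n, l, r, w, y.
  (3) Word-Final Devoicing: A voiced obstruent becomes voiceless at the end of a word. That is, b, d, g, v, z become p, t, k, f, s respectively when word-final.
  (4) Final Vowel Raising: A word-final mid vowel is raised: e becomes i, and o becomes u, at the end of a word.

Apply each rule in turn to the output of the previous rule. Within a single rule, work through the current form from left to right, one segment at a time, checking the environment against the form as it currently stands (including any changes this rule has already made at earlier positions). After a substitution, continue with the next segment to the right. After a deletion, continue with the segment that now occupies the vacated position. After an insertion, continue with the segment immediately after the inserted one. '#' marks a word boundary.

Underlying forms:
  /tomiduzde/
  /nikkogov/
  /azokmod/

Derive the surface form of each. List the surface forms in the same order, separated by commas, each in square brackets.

/tomiduzde/:
  (1) Intervocalic Lenition: [tomiduzde] → [tomizuzde]
  (2) Geminate Reduction: no change — [tomizuzde]
  (3) Word-Final Devoicing: no change — [tomizuzde]
  (4) Final Vowel Raising: [tomizuzde] → [tomizuzdi]
/nikkogov/:
  (1) Intervocalic Lenition: [nikkogov] → [nikkohov]
  (2) Geminate Reduction: [nikkohov] → [nikohov]
  (3) Word-Final Devoicing: [nikohov] → [nikohof]
  (4) Final Vowel Raising: no change — [nikohof]
/azokmod/:
  (1) Intervocalic Lenition: no change — [azokmod]
  (2) Geminate Reduction: no change — [azokmod]
  (3) Word-Final Devoicing: [azokmod] → [azokmot]
  (4) Final Vowel Raising: no change — [azokmot]

[tomizuzdi], [nikohof], [azokmot]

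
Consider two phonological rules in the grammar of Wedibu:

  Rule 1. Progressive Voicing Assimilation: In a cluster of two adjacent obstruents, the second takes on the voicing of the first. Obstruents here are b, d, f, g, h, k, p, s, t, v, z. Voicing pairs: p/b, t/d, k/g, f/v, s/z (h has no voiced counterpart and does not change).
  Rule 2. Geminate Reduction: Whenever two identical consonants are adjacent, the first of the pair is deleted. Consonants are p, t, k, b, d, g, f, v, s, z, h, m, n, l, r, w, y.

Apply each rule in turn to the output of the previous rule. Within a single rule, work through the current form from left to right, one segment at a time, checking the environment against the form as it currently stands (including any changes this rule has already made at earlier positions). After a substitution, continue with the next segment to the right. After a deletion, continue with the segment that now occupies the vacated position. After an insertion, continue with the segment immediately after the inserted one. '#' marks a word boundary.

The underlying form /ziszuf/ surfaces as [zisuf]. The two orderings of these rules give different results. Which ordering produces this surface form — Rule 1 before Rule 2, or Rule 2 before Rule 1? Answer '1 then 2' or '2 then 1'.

1 then 2

Order 1 then 2:
  1 Progressive Voicing Assimilation: [ziszuf] → [zissuf]
  2 Geminate Reduction: [zissuf] → [zisuf]
  result: [zisuf]
Order 2 then 1:
  2 Geminate Reduction: no change — [ziszuf]
  1 Progressive Voicing Assimilation: [ziszuf] → [zissuf]
  result: [zissuf]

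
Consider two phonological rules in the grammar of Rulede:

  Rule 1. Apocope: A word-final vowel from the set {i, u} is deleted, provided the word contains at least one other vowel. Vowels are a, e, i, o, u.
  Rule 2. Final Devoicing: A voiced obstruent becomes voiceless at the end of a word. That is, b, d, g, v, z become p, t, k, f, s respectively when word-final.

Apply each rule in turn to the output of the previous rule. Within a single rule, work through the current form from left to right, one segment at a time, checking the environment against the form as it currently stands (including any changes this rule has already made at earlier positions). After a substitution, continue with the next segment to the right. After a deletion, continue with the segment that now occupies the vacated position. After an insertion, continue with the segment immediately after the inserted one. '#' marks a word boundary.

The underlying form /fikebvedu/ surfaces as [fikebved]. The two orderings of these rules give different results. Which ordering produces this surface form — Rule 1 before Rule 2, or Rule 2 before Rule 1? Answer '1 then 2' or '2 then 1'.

Order 1 then 2:
  1 Apocope: [fikebvedu] → [fikebved]
  2 Final Devoicing: [fikebved] → [fikebvet]
  result: [fikebvet]
Order 2 then 1:
  2 Final Devoicing: no change — [fikebvedu]
  1 Apocope: [fikebvedu] → [fikebved]
  result: [fikebved]

2 then 1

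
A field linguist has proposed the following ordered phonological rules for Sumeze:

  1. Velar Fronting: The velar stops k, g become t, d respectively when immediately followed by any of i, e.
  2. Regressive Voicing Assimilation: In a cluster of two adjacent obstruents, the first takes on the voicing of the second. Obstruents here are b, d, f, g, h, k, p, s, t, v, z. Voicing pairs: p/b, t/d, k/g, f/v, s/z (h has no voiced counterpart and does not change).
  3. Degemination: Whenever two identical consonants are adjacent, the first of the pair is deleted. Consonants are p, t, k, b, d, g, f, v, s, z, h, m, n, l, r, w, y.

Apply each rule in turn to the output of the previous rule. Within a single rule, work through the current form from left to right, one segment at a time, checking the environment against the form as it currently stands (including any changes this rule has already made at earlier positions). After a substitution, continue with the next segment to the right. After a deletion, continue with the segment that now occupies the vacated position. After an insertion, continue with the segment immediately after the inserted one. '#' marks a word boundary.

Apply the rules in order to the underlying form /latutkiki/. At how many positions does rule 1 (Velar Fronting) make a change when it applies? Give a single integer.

1 Velar Fronting: [latutkiki] → [latuttiti]
2 Regressive Voicing Assimilation: no change — [latuttiti]
3 Degemination: [latuttiti] → [latutiti]
Rule 1 changed 2 position(s).

2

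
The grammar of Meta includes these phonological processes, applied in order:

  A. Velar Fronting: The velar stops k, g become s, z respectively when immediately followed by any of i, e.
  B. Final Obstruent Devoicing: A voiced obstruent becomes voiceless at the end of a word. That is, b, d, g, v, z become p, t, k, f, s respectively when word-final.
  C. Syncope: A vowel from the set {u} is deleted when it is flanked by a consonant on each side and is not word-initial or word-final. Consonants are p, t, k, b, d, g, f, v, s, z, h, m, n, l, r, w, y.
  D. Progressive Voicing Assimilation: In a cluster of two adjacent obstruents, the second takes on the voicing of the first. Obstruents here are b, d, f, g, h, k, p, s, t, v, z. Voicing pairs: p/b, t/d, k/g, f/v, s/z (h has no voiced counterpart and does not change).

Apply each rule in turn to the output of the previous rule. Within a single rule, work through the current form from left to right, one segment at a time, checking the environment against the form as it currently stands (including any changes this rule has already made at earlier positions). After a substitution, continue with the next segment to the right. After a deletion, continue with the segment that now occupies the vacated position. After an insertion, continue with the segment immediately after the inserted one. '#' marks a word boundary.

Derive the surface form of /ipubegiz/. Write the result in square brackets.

A Velar Fronting: [ipubegiz] → [ipubeziz]
B Final Obstruent Devoicing: [ipubeziz] → [ipubezis]
C Syncope: [ipubezis] → [ipbezis]
D Progressive Voicing Assimilation: [ipbezis] → [ippezis]

[ippezis]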